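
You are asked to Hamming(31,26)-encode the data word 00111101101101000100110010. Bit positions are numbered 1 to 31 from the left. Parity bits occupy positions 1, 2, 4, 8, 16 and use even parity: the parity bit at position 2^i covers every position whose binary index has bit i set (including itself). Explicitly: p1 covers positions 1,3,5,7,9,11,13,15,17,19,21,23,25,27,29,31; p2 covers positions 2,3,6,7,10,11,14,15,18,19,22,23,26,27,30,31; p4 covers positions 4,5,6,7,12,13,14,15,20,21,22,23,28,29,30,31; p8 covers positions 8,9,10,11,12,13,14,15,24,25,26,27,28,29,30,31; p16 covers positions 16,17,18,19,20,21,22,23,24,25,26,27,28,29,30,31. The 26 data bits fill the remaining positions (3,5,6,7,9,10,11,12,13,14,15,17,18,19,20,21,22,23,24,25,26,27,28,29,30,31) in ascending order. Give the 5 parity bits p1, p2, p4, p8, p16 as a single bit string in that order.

Place data bits at non-power-of-two positions: b3=0, b5=0, b6=1, b7=1, b9=1, b10=1, b11=0, b12=1, b13=1, b14=0, b15=1, b17=1, b18=0, b19=1, b20=0, b21=0, b22=0, b23=1, b24=0, b25=0, b26=1, b27=1, b28=0, b29=0, b30=1, b31=0.
p1 = XOR of data positions {3,5,7,9,11,13,15,17,19,21,23,25,27,29,31} = 0⊕0⊕1⊕1⊕0⊕1⊕1⊕1⊕1⊕0⊕1⊕0⊕1⊕0⊕0 = 0
p2 = XOR of data positions {3,6,7,10,11,14,15,18,19,22,23,26,27,30,31} = 0⊕1⊕1⊕1⊕0⊕0⊕1⊕0⊕1⊕0⊕1⊕1⊕1⊕1⊕0 = 1
p4 = XOR of data positions {5,6,7,12,13,14,15,20,21,22,23,28,29,30,31} = 0⊕1⊕1⊕1⊕1⊕0⊕1⊕0⊕0⊕0⊕1⊕0⊕0⊕1⊕0 = 1
p8 = XOR of data positions {9,10,11,12,13,14,15,24,25,26,27,28,29,30,31} = 1⊕1⊕0⊕1⊕1⊕0⊕1⊕0⊕0⊕1⊕1⊕0⊕0⊕1⊕0 = 0
p16 = XOR of data positions {17,18,19,20,21,22,23,24,25,26,27,28,29,30,31} = 1⊕0⊕1⊕0⊕0⊕0⊕1⊕0⊕0⊕1⊕1⊕0⊕0⊕1⊕0 = 0
Parity bits p1,p2,p4,p8,p16 = 01100

01100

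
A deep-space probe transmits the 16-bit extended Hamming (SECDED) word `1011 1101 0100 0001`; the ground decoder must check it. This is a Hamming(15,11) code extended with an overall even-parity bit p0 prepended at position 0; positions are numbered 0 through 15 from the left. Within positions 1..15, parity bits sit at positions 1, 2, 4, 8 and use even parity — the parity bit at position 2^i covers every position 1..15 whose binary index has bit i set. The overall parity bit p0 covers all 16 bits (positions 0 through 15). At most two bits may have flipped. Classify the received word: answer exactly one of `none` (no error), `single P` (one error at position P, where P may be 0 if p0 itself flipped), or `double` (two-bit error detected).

s1: b1⊕b3⊕b5⊕b7⊕b9⊕b11⊕b13⊕b15 = 0⊕1⊕1⊕1⊕1⊕0⊕0⊕1 = 1
s2: b2⊕b3⊕b6⊕b7⊕b10⊕b11⊕b14⊕b15 = 1⊕1⊕0⊕1⊕0⊕0⊕0⊕1 = 0
s4: b4⊕b5⊕b6⊕b7⊕b12⊕b13⊕b14⊕b15 = 1⊕1⊕0⊕1⊕0⊕0⊕0⊕1 = 0
s8: b8⊕b9⊕b10⊕b11⊕b12⊕b13⊕b14⊕b15 = 0⊕1⊕0⊕0⊕0⊕0⊕0⊕1 = 0
Syndrome (s8...s1) = 0001 → position 1.
Overall parity (XOR of all 16 bits, including p0): 1⊕0⊕1⊕1⊕1⊕1⊕0⊕1⊕0⊕1⊕0⊕0⊕0⊕0⊕0⊕1 = 0
Overall=0, syndrome position=1 → double-bit error detected (uncorrectable).

double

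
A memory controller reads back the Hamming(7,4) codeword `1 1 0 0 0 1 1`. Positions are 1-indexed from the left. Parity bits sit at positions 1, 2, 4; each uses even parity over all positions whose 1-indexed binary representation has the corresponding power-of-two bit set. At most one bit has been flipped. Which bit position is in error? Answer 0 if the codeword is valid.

2

s1: b1⊕b3⊕b5⊕b7 = 1⊕0⊕0⊕1 = 0
s2: b2⊕b3⊕b6⊕b7 = 1⊕0⊕1⊕1 = 1
s4: b4⊕b5⊕b6⊕b7 = 0⊕0⊕1⊕1 = 0
Syndrome (s4...s1) = 010 → position 2.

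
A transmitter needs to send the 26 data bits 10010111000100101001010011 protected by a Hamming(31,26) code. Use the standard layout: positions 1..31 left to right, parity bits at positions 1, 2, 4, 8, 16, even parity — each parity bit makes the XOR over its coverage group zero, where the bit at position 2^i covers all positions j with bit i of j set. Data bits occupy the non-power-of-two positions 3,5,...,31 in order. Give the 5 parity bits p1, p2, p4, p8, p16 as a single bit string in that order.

10011

Place data bits at non-power-of-two positions: b3=1, b5=0, b6=0, b7=1, b9=0, b10=1, b11=1, b12=1, b13=0, b14=0, b15=0, b17=1, b18=0, b19=0, b20=1, b21=0, b22=1, b23=0, b24=0, b25=1, b26=0, b27=1, b28=0, b29=0, b30=1, b31=1.
p1 = XOR of data positions {3,5,7,9,11,13,15,17,19,21,23,25,27,29,31} = 1⊕0⊕1⊕0⊕1⊕0⊕0⊕1⊕0⊕0⊕0⊕1⊕1⊕0⊕1 = 1
p2 = XOR of data positions {3,6,7,10,11,14,15,18,19,22,23,26,27,30,31} = 1⊕0⊕1⊕1⊕1⊕0⊕0⊕0⊕0⊕1⊕0⊕0⊕1⊕1⊕1 = 0
p4 = XOR of data positions {5,6,7,12,13,14,15,20,21,22,23,28,29,30,31} = 0⊕0⊕1⊕1⊕0⊕0⊕0⊕1⊕0⊕1⊕0⊕0⊕0⊕1⊕1 = 0
p8 = XOR of data positions {9,10,11,12,13,14,15,24,25,26,27,28,29,30,31} = 0⊕1⊕1⊕1⊕0⊕0⊕0⊕0⊕1⊕0⊕1⊕0⊕0⊕1⊕1 = 1
p16 = XOR of data positions {17,18,19,20,21,22,23,24,25,26,27,28,29,30,31} = 1⊕0⊕0⊕1⊕0⊕1⊕0⊕0⊕1⊕0⊕1⊕0⊕0⊕1⊕1 = 1
Parity bits p1,p2,p4,p8,p16 = 10011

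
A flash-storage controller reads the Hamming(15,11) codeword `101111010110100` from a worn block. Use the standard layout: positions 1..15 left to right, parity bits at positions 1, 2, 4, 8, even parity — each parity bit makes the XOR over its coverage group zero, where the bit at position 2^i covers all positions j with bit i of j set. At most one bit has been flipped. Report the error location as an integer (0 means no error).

s1: b1⊕b3⊕b5⊕b7⊕b9⊕b11⊕b13⊕b15 = 1⊕1⊕1⊕0⊕0⊕1⊕1⊕0 = 1
s2: b2⊕b3⊕b6⊕b7⊕b10⊕b11⊕b14⊕b15 = 0⊕1⊕1⊕0⊕1⊕1⊕0⊕0 = 0
s4: b4⊕b5⊕b6⊕b7⊕b12⊕b13⊕b14⊕b15 = 1⊕1⊕1⊕0⊕0⊕1⊕0⊕0 = 0
s8: b8⊕b9⊕b10⊕b11⊕b12⊕b13⊕b14⊕b15 = 1⊕0⊕1⊕1⊕0⊕1⊕0⊕0 = 0
Syndrome (s8...s1) = 0001 → position 1.

1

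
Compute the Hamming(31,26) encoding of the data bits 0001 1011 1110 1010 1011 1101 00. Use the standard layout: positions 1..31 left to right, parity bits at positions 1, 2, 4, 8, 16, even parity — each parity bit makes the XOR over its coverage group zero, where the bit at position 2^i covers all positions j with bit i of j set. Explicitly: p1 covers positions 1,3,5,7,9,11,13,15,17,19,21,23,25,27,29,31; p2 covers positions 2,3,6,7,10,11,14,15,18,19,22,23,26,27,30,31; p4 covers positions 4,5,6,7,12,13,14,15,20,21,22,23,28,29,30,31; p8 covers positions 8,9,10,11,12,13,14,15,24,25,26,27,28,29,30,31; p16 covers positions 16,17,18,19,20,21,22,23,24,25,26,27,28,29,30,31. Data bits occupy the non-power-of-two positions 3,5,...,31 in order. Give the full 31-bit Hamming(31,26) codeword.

0000001110111110010101011110100

Place data bits at non-power-of-two positions: b3=0, b5=0, b6=0, b7=1, b9=1, b10=0, b11=1, b12=1, b13=1, b14=1, b15=1, b17=0, b18=1, b19=0, b20=1, b21=0, b22=1, b23=0, b24=1, b25=1, b26=1, b27=1, b28=0, b29=1, b30=0, b31=0.
p1 = XOR of data positions {3,5,7,9,11,13,15,17,19,21,23,25,27,29,31} = 0⊕0⊕1⊕1⊕1⊕1⊕1⊕0⊕0⊕0⊕0⊕1⊕1⊕1⊕0 = 0
p2 = XOR of data positions {3,6,7,10,11,14,15,18,19,22,23,26,27,30,31} = 0⊕0⊕1⊕0⊕1⊕1⊕1⊕1⊕0⊕1⊕0⊕1⊕1⊕0⊕0 = 0
p4 = XOR of data positions {5,6,7,12,13,14,15,20,21,22,23,28,29,30,31} = 0⊕0⊕1⊕1⊕1⊕1⊕1⊕1⊕0⊕1⊕0⊕0⊕1⊕0⊕0 = 0
p8 = XOR of data positions {9,10,11,12,13,14,15,24,25,26,27,28,29,30,31} = 1⊕0⊕1⊕1⊕1⊕1⊕1⊕1⊕1⊕1⊕1⊕0⊕1⊕0⊕0 = 1
p16 = XOR of data positions {17,18,19,20,21,22,23,24,25,26,27,28,29,30,31} = 0⊕1⊕0⊕1⊕0⊕1⊕0⊕1⊕1⊕1⊕1⊕0⊕1⊕0⊕0 = 0
Codeword b1..b31 = 0000001110111110010101011110100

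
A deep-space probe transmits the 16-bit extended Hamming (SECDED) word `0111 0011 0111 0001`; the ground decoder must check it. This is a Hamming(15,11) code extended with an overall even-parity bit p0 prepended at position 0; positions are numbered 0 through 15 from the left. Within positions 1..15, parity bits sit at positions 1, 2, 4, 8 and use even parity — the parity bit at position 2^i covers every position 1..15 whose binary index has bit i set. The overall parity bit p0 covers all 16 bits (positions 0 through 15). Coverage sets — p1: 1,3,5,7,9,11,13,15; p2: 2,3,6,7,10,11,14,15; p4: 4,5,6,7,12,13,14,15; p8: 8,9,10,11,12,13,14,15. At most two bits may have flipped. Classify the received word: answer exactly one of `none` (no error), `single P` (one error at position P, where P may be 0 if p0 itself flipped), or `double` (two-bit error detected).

s1: b1⊕b3⊕b5⊕b7⊕b9⊕b11⊕b13⊕b15 = 1⊕1⊕0⊕1⊕1⊕1⊕0⊕1 = 0
s2: b2⊕b3⊕b6⊕b7⊕b10⊕b11⊕b14⊕b15 = 1⊕1⊕1⊕1⊕1⊕1⊕0⊕1 = 1
s4: b4⊕b5⊕b6⊕b7⊕b12⊕b13⊕b14⊕b15 = 0⊕0⊕1⊕1⊕0⊕0⊕0⊕1 = 1
s8: b8⊕b9⊕b10⊕b11⊕b12⊕b13⊕b14⊕b15 = 0⊕1⊕1⊕1⊕0⊕0⊕0⊕1 = 0
Syndrome (s8...s1) = 0110 → position 6.
Overall parity (XOR of all 16 bits, including p0): 0⊕1⊕1⊕1⊕0⊕0⊕1⊕1⊕0⊕1⊕1⊕1⊕0⊕0⊕0⊕1 = 1
Overall=1, syndrome position=6 → single-bit error at position 6.

single 6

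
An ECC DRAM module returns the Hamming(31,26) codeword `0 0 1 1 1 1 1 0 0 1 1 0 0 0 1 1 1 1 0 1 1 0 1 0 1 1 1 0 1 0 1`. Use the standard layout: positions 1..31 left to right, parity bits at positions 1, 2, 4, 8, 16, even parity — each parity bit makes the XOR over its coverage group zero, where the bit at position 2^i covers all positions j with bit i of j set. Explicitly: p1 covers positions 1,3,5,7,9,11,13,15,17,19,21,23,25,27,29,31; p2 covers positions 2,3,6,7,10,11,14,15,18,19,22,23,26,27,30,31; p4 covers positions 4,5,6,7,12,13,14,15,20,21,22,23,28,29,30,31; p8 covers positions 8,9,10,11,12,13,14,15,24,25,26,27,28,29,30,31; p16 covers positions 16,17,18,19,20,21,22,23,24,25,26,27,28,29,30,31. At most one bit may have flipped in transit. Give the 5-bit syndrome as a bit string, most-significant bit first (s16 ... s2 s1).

s1: b1⊕b3⊕b5⊕b7⊕b9⊕b11⊕b13⊕b15⊕b17⊕b19⊕b21⊕b23⊕b25⊕b27⊕b29⊕b31 = 0⊕1⊕1⊕1⊕0⊕1⊕0⊕1⊕1⊕0⊕1⊕1⊕1⊕1⊕1⊕1 = 0
s2: b2⊕b3⊕b6⊕b7⊕b10⊕b11⊕b14⊕b15⊕b18⊕b19⊕b22⊕b23⊕b26⊕b27⊕b30⊕b31 = 0⊕1⊕1⊕1⊕1⊕1⊕0⊕1⊕1⊕0⊕0⊕1⊕1⊕1⊕0⊕1 = 1
s4: b4⊕b5⊕b6⊕b7⊕b12⊕b13⊕b14⊕b15⊕b20⊕b21⊕b22⊕b23⊕b28⊕b29⊕b30⊕b31 = 1⊕1⊕1⊕1⊕0⊕0⊕0⊕1⊕1⊕1⊕0⊕1⊕0⊕1⊕0⊕1 = 0
s8: b8⊕b9⊕b10⊕b11⊕b12⊕b13⊕b14⊕b15⊕b24⊕b25⊕b26⊕b27⊕b28⊕b29⊕b30⊕b31 = 0⊕0⊕1⊕1⊕0⊕0⊕0⊕1⊕0⊕1⊕1⊕1⊕0⊕1⊕0⊕1 = 0
s16: b16⊕b17⊕b18⊕b19⊕b20⊕b21⊕b22⊕b23⊕b24⊕b25⊕b26⊕b27⊕b28⊕b29⊕b30⊕b31 = 1⊕1⊕1⊕0⊕1⊕1⊕0⊕1⊕0⊕1⊕1⊕1⊕0⊕1⊕0⊕1 = 1
Syndrome (s16...s1) = 10010 → position 18.

10010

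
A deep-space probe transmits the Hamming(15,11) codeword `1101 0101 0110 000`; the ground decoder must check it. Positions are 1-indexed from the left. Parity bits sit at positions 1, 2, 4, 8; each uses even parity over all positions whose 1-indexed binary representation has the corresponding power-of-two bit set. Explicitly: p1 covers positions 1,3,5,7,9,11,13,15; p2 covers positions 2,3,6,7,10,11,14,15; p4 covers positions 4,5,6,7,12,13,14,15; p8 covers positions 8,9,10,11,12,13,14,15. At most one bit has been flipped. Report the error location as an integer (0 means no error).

s1: b1⊕b3⊕b5⊕b7⊕b9⊕b11⊕b13⊕b15 = 1⊕0⊕0⊕0⊕0⊕1⊕0⊕0 = 0
s2: b2⊕b3⊕b6⊕b7⊕b10⊕b11⊕b14⊕b15 = 1⊕0⊕1⊕0⊕1⊕1⊕0⊕0 = 0
s4: b4⊕b5⊕b6⊕b7⊕b12⊕b13⊕b14⊕b15 = 1⊕0⊕1⊕0⊕0⊕0⊕0⊕0 = 0
s8: b8⊕b9⊕b10⊕b11⊕b12⊕b13⊕b14⊕b15 = 1⊕0⊕1⊕1⊕0⊕0⊕0⊕0 = 1
Syndrome (s8...s1) = 1000 → position 8.

8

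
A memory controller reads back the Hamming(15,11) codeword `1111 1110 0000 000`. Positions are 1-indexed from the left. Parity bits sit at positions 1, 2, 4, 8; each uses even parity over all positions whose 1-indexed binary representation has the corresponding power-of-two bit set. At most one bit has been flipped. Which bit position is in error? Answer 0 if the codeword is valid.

s1: b1⊕b3⊕b5⊕b7⊕b9⊕b11⊕b13⊕b15 = 1⊕1⊕1⊕1⊕0⊕0⊕0⊕0 = 0
s2: b2⊕b3⊕b6⊕b7⊕b10⊕b11⊕b14⊕b15 = 1⊕1⊕1⊕1⊕0⊕0⊕0⊕0 = 0
s4: b4⊕b5⊕b6⊕b7⊕b12⊕b13⊕b14⊕b15 = 1⊕1⊕1⊕1⊕0⊕0⊕0⊕0 = 0
s8: b8⊕b9⊕b10⊕b11⊕b12⊕b13⊕b14⊕b15 = 0⊕0⊕0⊕0⊕0⊕0⊕0⊕0 = 0
Syndrome (s8...s1) = 0000 → position 0 (no error).

0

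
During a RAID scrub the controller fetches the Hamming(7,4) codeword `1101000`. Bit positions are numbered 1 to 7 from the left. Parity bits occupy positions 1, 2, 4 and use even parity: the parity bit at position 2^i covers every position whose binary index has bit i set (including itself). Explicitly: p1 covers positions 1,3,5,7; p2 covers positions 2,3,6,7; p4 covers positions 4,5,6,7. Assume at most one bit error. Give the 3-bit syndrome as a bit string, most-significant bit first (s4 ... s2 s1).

111

s1: b1⊕b3⊕b5⊕b7 = 1⊕0⊕0⊕0 = 1
s2: b2⊕b3⊕b6⊕b7 = 1⊕0⊕0⊕0 = 1
s4: b4⊕b5⊕b6⊕b7 = 1⊕0⊕0⊕0 = 1
Syndrome (s4...s1) = 111 → position 7.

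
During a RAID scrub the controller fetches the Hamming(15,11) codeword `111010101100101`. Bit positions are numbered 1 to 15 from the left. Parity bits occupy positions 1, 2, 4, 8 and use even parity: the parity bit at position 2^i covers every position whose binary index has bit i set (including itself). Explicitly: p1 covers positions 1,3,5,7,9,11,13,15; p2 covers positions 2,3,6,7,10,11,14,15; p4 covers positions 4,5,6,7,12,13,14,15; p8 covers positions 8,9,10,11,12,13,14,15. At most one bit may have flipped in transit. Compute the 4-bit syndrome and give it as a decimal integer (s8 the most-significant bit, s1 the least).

s1: b1⊕b3⊕b5⊕b7⊕b9⊕b11⊕b13⊕b15 = 1⊕1⊕1⊕1⊕1⊕0⊕1⊕1 = 1
s2: b2⊕b3⊕b6⊕b7⊕b10⊕b11⊕b14⊕b15 = 1⊕1⊕0⊕1⊕1⊕0⊕0⊕1 = 1
s4: b4⊕b5⊕b6⊕b7⊕b12⊕b13⊕b14⊕b15 = 0⊕1⊕0⊕1⊕0⊕1⊕0⊕1 = 0
s8: b8⊕b9⊕b10⊕b11⊕b12⊕b13⊕b14⊕b15 = 0⊕1⊕1⊕0⊕0⊕1⊕0⊕1 = 0
Syndrome (s8...s1) = 0011 → position 3.

3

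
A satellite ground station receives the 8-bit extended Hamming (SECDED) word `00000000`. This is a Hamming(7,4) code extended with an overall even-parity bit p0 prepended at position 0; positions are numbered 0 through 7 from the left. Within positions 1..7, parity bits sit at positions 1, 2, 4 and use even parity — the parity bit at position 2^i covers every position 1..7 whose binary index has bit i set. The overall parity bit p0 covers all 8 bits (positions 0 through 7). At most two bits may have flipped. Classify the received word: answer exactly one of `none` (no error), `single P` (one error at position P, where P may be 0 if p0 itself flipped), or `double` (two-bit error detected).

s1: b1⊕b3⊕b5⊕b7 = 0⊕0⊕0⊕0 = 0
s2: b2⊕b3⊕b6⊕b7 = 0⊕0⊕0⊕0 = 0
s4: b4⊕b5⊕b6⊕b7 = 0⊕0⊕0⊕0 = 0
Syndrome (s4...s1) = 000 → position 0 (no error).
Overall parity (XOR of all 8 bits, including p0): 0⊕0⊕0⊕0⊕0⊕0⊕0⊕0 = 0
Overall=0, syndrome position=0 → no error.

none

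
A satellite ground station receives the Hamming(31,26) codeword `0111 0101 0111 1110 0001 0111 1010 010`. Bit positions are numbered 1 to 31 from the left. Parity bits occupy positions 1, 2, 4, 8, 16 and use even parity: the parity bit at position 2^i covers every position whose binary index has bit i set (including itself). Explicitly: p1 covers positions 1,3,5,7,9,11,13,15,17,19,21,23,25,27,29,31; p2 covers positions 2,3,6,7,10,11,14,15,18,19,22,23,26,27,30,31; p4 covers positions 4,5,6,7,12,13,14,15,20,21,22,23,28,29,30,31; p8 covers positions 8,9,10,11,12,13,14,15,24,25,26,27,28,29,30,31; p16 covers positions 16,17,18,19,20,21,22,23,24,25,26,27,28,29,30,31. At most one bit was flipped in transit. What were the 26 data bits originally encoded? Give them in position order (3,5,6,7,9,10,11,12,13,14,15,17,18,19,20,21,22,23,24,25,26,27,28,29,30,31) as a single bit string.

10100111111000101111000010

s1: b1⊕b3⊕b5⊕b7⊕b9⊕b11⊕b13⊕b15⊕b17⊕b19⊕b21⊕b23⊕b25⊕b27⊕b29⊕b31 = 0⊕1⊕0⊕0⊕0⊕1⊕1⊕1⊕0⊕0⊕0⊕1⊕1⊕1⊕0⊕0 = 1
s2: b2⊕b3⊕b6⊕b7⊕b10⊕b11⊕b14⊕b15⊕b18⊕b19⊕b22⊕b23⊕b26⊕b27⊕b30⊕b31 = 1⊕1⊕1⊕0⊕1⊕1⊕1⊕1⊕0⊕0⊕1⊕1⊕0⊕1⊕1⊕0 = 1
s4: b4⊕b5⊕b6⊕b7⊕b12⊕b13⊕b14⊕b15⊕b20⊕b21⊕b22⊕b23⊕b28⊕b29⊕b30⊕b31 = 1⊕0⊕1⊕0⊕1⊕1⊕1⊕1⊕1⊕0⊕1⊕1⊕0⊕0⊕1⊕0 = 0
s8: b8⊕b9⊕b10⊕b11⊕b12⊕b13⊕b14⊕b15⊕b24⊕b25⊕b26⊕b27⊕b28⊕b29⊕b30⊕b31 = 1⊕0⊕1⊕1⊕1⊕1⊕1⊕1⊕1⊕1⊕0⊕1⊕0⊕0⊕1⊕0 = 1
s16: b16⊕b17⊕b18⊕b19⊕b20⊕b21⊕b22⊕b23⊕b24⊕b25⊕b26⊕b27⊕b28⊕b29⊕b30⊕b31 = 0⊕0⊕0⊕0⊕1⊕0⊕1⊕1⊕1⊕1⊕0⊕1⊕0⊕0⊕1⊕0 = 1
Syndrome (s16...s1) = 11011 → position 27.
Flip bit 27: corrected codeword = 0111010101111110000101111000010
Data bits at positions 3,5,6,7,9,10,11,12,13,14,15,17,18,19,20,21,22,23,24,25,26,27,28,29,30,31: 10100111111000101111000010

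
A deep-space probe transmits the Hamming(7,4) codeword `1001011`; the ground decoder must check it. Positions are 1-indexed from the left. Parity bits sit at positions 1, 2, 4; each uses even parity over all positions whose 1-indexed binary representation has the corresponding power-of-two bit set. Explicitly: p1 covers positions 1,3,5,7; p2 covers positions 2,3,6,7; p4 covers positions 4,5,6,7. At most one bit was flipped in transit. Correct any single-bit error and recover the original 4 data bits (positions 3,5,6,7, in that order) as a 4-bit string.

0011

s1: b1⊕b3⊕b5⊕b7 = 1⊕0⊕0⊕1 = 0
s2: b2⊕b3⊕b6⊕b7 = 0⊕0⊕1⊕1 = 0
s4: b4⊕b5⊕b6⊕b7 = 1⊕0⊕1⊕1 = 1
Syndrome (s4...s1) = 100 → position 4.
Flip bit 4: corrected codeword = 1000011
Data bits at positions 3,5,6,7: 0011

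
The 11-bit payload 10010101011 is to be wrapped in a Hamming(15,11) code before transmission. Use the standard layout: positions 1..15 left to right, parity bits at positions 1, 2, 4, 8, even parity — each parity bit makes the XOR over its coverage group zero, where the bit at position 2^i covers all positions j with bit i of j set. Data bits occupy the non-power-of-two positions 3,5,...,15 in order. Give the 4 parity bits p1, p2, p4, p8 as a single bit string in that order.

Place data bits at non-power-of-two positions: b3=1, b5=0, b6=0, b7=1, b9=0, b10=1, b11=0, b12=1, b13=0, b14=1, b15=1.
p1 = XOR of data positions {3,5,7,9,11,13,15} = 1⊕0⊕1⊕0⊕0⊕0⊕1 = 1
p2 = XOR of data positions {3,6,7,10,11,14,15} = 1⊕0⊕1⊕1⊕0⊕1⊕1 = 1
p4 = XOR of data positions {5,6,7,12,13,14,15} = 0⊕0⊕1⊕1⊕0⊕1⊕1 = 0
p8 = XOR of data positions {9,10,11,12,13,14,15} = 0⊕1⊕0⊕1⊕0⊕1⊕1 = 0
Parity bits p1,p2,p4,p8 = 1100

1100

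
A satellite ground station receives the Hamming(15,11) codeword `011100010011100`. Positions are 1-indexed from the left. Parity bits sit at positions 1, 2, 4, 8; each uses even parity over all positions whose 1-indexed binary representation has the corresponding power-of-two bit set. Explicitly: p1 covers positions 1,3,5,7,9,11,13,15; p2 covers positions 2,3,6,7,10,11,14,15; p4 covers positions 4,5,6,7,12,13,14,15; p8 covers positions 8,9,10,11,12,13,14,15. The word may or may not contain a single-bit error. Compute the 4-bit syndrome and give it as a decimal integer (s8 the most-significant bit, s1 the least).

s1: b1⊕b3⊕b5⊕b7⊕b9⊕b11⊕b13⊕b15 = 0⊕1⊕0⊕0⊕0⊕1⊕1⊕0 = 1
s2: b2⊕b3⊕b6⊕b7⊕b10⊕b11⊕b14⊕b15 = 1⊕1⊕0⊕0⊕0⊕1⊕0⊕0 = 1
s4: b4⊕b5⊕b6⊕b7⊕b12⊕b13⊕b14⊕b15 = 1⊕0⊕0⊕0⊕1⊕1⊕0⊕0 = 1
s8: b8⊕b9⊕b10⊕b11⊕b12⊕b13⊕b14⊕b15 = 1⊕0⊕0⊕1⊕1⊕1⊕0⊕0 = 0
Syndrome (s8...s1) = 0111 → position 7.

7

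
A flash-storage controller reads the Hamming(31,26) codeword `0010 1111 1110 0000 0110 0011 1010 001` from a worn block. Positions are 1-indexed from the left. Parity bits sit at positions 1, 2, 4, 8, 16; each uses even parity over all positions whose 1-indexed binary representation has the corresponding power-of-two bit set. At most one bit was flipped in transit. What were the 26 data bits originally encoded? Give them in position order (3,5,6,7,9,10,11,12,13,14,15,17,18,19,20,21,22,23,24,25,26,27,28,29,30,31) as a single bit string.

s1: b1⊕b3⊕b5⊕b7⊕b9⊕b11⊕b13⊕b15⊕b17⊕b19⊕b21⊕b23⊕b25⊕b27⊕b29⊕b31 = 0⊕1⊕1⊕1⊕1⊕1⊕0⊕0⊕0⊕1⊕0⊕1⊕1⊕1⊕0⊕1 = 0
s2: b2⊕b3⊕b6⊕b7⊕b10⊕b11⊕b14⊕b15⊕b18⊕b19⊕b22⊕b23⊕b26⊕b27⊕b30⊕b31 = 0⊕1⊕1⊕1⊕1⊕1⊕0⊕0⊕1⊕1⊕0⊕1⊕0⊕1⊕0⊕1 = 0
s4: b4⊕b5⊕b6⊕b7⊕b12⊕b13⊕b14⊕b15⊕b20⊕b21⊕b22⊕b23⊕b28⊕b29⊕b30⊕b31 = 0⊕1⊕1⊕1⊕0⊕0⊕0⊕0⊕0⊕0⊕0⊕1⊕0⊕0⊕0⊕1 = 1
s8: b8⊕b9⊕b10⊕b11⊕b12⊕b13⊕b14⊕b15⊕b24⊕b25⊕b26⊕b27⊕b28⊕b29⊕b30⊕b31 = 1⊕1⊕1⊕1⊕0⊕0⊕0⊕0⊕1⊕1⊕0⊕1⊕0⊕0⊕0⊕1 = 0
s16: b16⊕b17⊕b18⊕b19⊕b20⊕b21⊕b22⊕b23⊕b24⊕b25⊕b26⊕b27⊕b28⊕b29⊕b30⊕b31 = 0⊕0⊕1⊕1⊕0⊕0⊕0⊕1⊕1⊕1⊕0⊕1⊕0⊕0⊕0⊕1 = 1
Syndrome (s16...s1) = 10100 → position 20.
Flip bit 20: corrected codeword = 0010111111100000011100111010001
Data bits at positions 3,5,6,7,9,10,11,12,13,14,15,17,18,19,20,21,22,23,24,25,26,27,28,29,30,31: 11111110000011100111010001

11111110000011100111010001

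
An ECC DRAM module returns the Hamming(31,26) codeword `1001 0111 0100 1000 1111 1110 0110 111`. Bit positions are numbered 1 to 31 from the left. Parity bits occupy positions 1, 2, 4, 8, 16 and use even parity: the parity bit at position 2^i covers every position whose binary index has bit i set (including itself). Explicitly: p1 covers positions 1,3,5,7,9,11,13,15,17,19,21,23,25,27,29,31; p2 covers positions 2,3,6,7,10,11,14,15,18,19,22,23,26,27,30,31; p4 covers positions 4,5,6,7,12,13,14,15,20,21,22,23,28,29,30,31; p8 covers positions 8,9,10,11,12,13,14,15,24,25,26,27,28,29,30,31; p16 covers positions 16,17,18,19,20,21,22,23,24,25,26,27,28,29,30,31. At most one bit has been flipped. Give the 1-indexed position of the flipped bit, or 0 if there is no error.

6

s1: b1⊕b3⊕b5⊕b7⊕b9⊕b11⊕b13⊕b15⊕b17⊕b19⊕b21⊕b23⊕b25⊕b27⊕b29⊕b31 = 1⊕0⊕0⊕1⊕0⊕0⊕1⊕0⊕1⊕1⊕1⊕1⊕0⊕1⊕1⊕1 = 0
s2: b2⊕b3⊕b6⊕b7⊕b10⊕b11⊕b14⊕b15⊕b18⊕b19⊕b22⊕b23⊕b26⊕b27⊕b30⊕b31 = 0⊕0⊕1⊕1⊕1⊕0⊕0⊕0⊕1⊕1⊕1⊕1⊕1⊕1⊕1⊕1 = 1
s4: b4⊕b5⊕b6⊕b7⊕b12⊕b13⊕b14⊕b15⊕b20⊕b21⊕b22⊕b23⊕b28⊕b29⊕b30⊕b31 = 1⊕0⊕1⊕1⊕0⊕1⊕0⊕0⊕1⊕1⊕1⊕1⊕0⊕1⊕1⊕1 = 1
s8: b8⊕b9⊕b10⊕b11⊕b12⊕b13⊕b14⊕b15⊕b24⊕b25⊕b26⊕b27⊕b28⊕b29⊕b30⊕b31 = 1⊕0⊕1⊕0⊕0⊕1⊕0⊕0⊕0⊕0⊕1⊕1⊕0⊕1⊕1⊕1 = 0
s16: b16⊕b17⊕b18⊕b19⊕b20⊕b21⊕b22⊕b23⊕b24⊕b25⊕b26⊕b27⊕b28⊕b29⊕b30⊕b31 = 0⊕1⊕1⊕1⊕1⊕1⊕1⊕1⊕0⊕0⊕1⊕1⊕0⊕1⊕1⊕1 = 0
Syndrome (s16...s1) = 00110 → position 6.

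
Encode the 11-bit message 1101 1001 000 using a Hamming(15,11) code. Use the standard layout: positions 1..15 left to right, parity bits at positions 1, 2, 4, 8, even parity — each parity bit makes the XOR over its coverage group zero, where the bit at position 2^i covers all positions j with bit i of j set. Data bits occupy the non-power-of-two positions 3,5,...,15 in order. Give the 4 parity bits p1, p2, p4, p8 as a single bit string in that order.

0010

Place data bits at non-power-of-two positions: b3=1, b5=1, b6=0, b7=1, b9=1, b10=0, b11=0, b12=1, b13=0, b14=0, b15=0.
p1 = XOR of data positions {3,5,7,9,11,13,15} = 1⊕1⊕1⊕1⊕0⊕0⊕0 = 0
p2 = XOR of data positions {3,6,7,10,11,14,15} = 1⊕0⊕1⊕0⊕0⊕0⊕0 = 0
p4 = XOR of data positions {5,6,7,12,13,14,15} = 1⊕0⊕1⊕1⊕0⊕0⊕0 = 1
p8 = XOR of data positions {9,10,11,12,13,14,15} = 1⊕0⊕0⊕1⊕0⊕0⊕0 = 0
Parity bits p1,p2,p4,p8 = 0010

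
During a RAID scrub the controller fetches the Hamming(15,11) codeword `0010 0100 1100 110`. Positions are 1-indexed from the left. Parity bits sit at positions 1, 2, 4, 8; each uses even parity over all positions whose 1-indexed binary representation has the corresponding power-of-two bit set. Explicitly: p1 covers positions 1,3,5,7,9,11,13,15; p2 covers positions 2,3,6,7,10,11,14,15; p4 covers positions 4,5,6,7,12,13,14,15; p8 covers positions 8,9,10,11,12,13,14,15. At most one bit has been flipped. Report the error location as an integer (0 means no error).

s1: b1⊕b3⊕b5⊕b7⊕b9⊕b11⊕b13⊕b15 = 0⊕1⊕0⊕0⊕1⊕0⊕1⊕0 = 1
s2: b2⊕b3⊕b6⊕b7⊕b10⊕b11⊕b14⊕b15 = 0⊕1⊕1⊕0⊕1⊕0⊕1⊕0 = 0
s4: b4⊕b5⊕b6⊕b7⊕b12⊕b13⊕b14⊕b15 = 0⊕0⊕1⊕0⊕0⊕1⊕1⊕0 = 1
s8: b8⊕b9⊕b10⊕b11⊕b12⊕b13⊕b14⊕b15 = 0⊕1⊕1⊕0⊕0⊕1⊕1⊕0 = 0
Syndrome (s8...s1) = 0101 → position 5.

5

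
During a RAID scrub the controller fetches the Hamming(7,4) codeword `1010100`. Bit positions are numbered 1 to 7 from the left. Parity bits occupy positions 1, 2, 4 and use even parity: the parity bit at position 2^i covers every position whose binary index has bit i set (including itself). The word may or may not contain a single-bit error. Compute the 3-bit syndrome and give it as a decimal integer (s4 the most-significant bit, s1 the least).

7

s1: b1⊕b3⊕b5⊕b7 = 1⊕1⊕1⊕0 = 1
s2: b2⊕b3⊕b6⊕b7 = 0⊕1⊕0⊕0 = 1
s4: b4⊕b5⊕b6⊕b7 = 0⊕1⊕0⊕0 = 1
Syndrome (s4...s1) = 111 → position 7.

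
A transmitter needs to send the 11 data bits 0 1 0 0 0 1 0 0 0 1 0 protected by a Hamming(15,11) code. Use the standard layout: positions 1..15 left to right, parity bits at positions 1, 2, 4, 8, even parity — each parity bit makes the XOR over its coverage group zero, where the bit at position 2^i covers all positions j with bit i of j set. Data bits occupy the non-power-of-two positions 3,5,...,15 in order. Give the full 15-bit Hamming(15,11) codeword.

Place data bits at non-power-of-two positions: b3=0, b5=1, b6=0, b7=0, b9=0, b10=1, b11=0, b12=0, b13=0, b14=1, b15=0.
p1 = XOR of data positions {3,5,7,9,11,13,15} = 0⊕1⊕0⊕0⊕0⊕0⊕0 = 1
p2 = XOR of data positions {3,6,7,10,11,14,15} = 0⊕0⊕0⊕1⊕0⊕1⊕0 = 0
p4 = XOR of data positions {5,6,7,12,13,14,15} = 1⊕0⊕0⊕0⊕0⊕1⊕0 = 0
p8 = XOR of data positions {9,10,11,12,13,14,15} = 0⊕1⊕0⊕0⊕0⊕1⊕0 = 0
Codeword b1..b15 = 100010000100010

100010000100010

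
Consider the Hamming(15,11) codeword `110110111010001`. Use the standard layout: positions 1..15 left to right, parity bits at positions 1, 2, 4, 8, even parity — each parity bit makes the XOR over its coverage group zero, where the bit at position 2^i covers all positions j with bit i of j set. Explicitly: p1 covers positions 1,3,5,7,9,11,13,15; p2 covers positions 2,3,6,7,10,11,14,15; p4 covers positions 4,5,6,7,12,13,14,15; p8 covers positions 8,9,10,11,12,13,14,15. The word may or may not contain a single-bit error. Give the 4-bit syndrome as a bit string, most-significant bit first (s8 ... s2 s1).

s1: b1⊕b3⊕b5⊕b7⊕b9⊕b11⊕b13⊕b15 = 1⊕0⊕1⊕1⊕1⊕1⊕0⊕1 = 0
s2: b2⊕b3⊕b6⊕b7⊕b10⊕b11⊕b14⊕b15 = 1⊕0⊕0⊕1⊕0⊕1⊕0⊕1 = 0
s4: b4⊕b5⊕b6⊕b7⊕b12⊕b13⊕b14⊕b15 = 1⊕1⊕0⊕1⊕0⊕0⊕0⊕1 = 0
s8: b8⊕b9⊕b10⊕b11⊕b12⊕b13⊕b14⊕b15 = 1⊕1⊕0⊕1⊕0⊕0⊕0⊕1 = 0
Syndrome (s8...s1) = 0000 → position 0 (no error).

0000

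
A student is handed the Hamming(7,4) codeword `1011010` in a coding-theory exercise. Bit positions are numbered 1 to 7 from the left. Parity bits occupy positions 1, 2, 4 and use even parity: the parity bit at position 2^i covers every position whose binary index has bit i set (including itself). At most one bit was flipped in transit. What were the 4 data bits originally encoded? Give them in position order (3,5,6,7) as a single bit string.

1010

s1: b1⊕b3⊕b5⊕b7 = 1⊕1⊕0⊕0 = 0
s2: b2⊕b3⊕b6⊕b7 = 0⊕1⊕1⊕0 = 0
s4: b4⊕b5⊕b6⊕b7 = 1⊕0⊕1⊕0 = 0
Syndrome (s4...s1) = 000 → position 0 (no error).
No correction needed.
Data bits at positions 3,5,6,7: 1010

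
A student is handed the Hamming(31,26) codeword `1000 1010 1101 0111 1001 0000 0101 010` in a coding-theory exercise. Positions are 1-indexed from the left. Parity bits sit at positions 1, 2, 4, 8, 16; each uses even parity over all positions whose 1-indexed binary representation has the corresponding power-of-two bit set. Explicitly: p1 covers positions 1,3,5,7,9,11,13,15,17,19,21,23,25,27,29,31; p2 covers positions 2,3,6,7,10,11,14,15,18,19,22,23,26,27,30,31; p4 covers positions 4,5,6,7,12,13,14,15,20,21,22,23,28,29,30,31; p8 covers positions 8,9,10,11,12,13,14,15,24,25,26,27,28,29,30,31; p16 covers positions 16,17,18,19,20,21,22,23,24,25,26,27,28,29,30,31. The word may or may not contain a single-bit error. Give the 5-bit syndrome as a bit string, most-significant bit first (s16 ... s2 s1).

00000

s1: b1⊕b3⊕b5⊕b7⊕b9⊕b11⊕b13⊕b15⊕b17⊕b19⊕b21⊕b23⊕b25⊕b27⊕b29⊕b31 = 1⊕0⊕1⊕1⊕1⊕0⊕0⊕1⊕1⊕0⊕0⊕0⊕0⊕0⊕0⊕0 = 0
s2: b2⊕b3⊕b6⊕b7⊕b10⊕b11⊕b14⊕b15⊕b18⊕b19⊕b22⊕b23⊕b26⊕b27⊕b30⊕b31 = 0⊕0⊕0⊕1⊕1⊕0⊕1⊕1⊕0⊕0⊕0⊕0⊕1⊕0⊕1⊕0 = 0
s4: b4⊕b5⊕b6⊕b7⊕b12⊕b13⊕b14⊕b15⊕b20⊕b21⊕b22⊕b23⊕b28⊕b29⊕b30⊕b31 = 0⊕1⊕0⊕1⊕1⊕0⊕1⊕1⊕1⊕0⊕0⊕0⊕1⊕0⊕1⊕0 = 0
s8: b8⊕b9⊕b10⊕b11⊕b12⊕b13⊕b14⊕b15⊕b24⊕b25⊕b26⊕b27⊕b28⊕b29⊕b30⊕b31 = 0⊕1⊕1⊕0⊕1⊕0⊕1⊕1⊕0⊕0⊕1⊕0⊕1⊕0⊕1⊕0 = 0
s16: b16⊕b17⊕b18⊕b19⊕b20⊕b21⊕b22⊕b23⊕b24⊕b25⊕b26⊕b27⊕b28⊕b29⊕b30⊕b31 = 1⊕1⊕0⊕0⊕1⊕0⊕0⊕0⊕0⊕0⊕1⊕0⊕1⊕0⊕1⊕0 = 0
Syndrome (s16...s1) = 00000 → position 0 (no error).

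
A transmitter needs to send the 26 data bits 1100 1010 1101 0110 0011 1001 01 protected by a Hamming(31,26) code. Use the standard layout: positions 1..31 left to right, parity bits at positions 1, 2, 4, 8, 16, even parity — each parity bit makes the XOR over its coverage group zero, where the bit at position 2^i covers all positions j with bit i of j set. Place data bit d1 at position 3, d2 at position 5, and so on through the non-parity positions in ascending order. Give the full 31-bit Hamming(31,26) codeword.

0010100110101100101100011100101

Place data bits at non-power-of-two positions: b3=1, b5=1, b6=0, b7=0, b9=1, b10=0, b11=1, b12=0, b13=1, b14=1, b15=0, b17=1, b18=0, b19=1, b20=1, b21=0, b22=0, b23=0, b24=1, b25=1, b26=1, b27=0, b28=0, b29=1, b30=0, b31=1.
p1 = XOR of data positions {3,5,7,9,11,13,15,17,19,21,23,25,27,29,31} = 1⊕1⊕0⊕1⊕1⊕1⊕0⊕1⊕1⊕0⊕0⊕1⊕0⊕1⊕1 = 0
p2 = XOR of data positions {3,6,7,10,11,14,15,18,19,22,23,26,27,30,31} = 1⊕0⊕0⊕0⊕1⊕1⊕0⊕0⊕1⊕0⊕0⊕1⊕0⊕0⊕1 = 0
p4 = XOR of data positions {5,6,7,12,13,14,15,20,21,22,23,28,29,30,31} = 1⊕0⊕0⊕0⊕1⊕1⊕0⊕1⊕0⊕0⊕0⊕0⊕1⊕0⊕1 = 0
p8 = XOR of data positions {9,10,11,12,13,14,15,24,25,26,27,28,29,30,31} = 1⊕0⊕1⊕0⊕1⊕1⊕0⊕1⊕1⊕1⊕0⊕0⊕1⊕0⊕1 = 1
p16 = XOR of data positions {17,18,19,20,21,22,23,24,25,26,27,28,29,30,31} = 1⊕0⊕1⊕1⊕0⊕0⊕0⊕1⊕1⊕1⊕0⊕0⊕1⊕0⊕1 = 0
Codeword b1..b31 = 0010100110101100101100011100101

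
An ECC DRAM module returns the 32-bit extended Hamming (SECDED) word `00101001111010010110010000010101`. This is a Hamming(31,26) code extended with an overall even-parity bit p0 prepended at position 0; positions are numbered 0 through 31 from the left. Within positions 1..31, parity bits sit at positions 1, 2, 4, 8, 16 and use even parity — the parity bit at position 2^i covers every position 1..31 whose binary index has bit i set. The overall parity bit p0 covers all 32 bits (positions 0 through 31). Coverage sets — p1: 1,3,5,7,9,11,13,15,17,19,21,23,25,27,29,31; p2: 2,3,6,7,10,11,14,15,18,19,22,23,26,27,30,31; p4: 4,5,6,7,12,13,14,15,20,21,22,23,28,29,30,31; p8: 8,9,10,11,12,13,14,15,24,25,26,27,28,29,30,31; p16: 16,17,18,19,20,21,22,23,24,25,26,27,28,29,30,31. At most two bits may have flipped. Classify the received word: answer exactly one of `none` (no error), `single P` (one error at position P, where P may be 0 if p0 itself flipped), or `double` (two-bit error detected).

s1: b1⊕b3⊕b5⊕b7⊕b9⊕b11⊕b13⊕b15⊕b17⊕b19⊕b21⊕b23⊕b25⊕b27⊕b29⊕b31 = 0⊕0⊕0⊕1⊕1⊕0⊕0⊕1⊕1⊕0⊕1⊕0⊕0⊕1⊕1⊕1 = 0
s2: b2⊕b3⊕b6⊕b7⊕b10⊕b11⊕b14⊕b15⊕b18⊕b19⊕b22⊕b23⊕b26⊕b27⊕b30⊕b31 = 1⊕0⊕0⊕1⊕1⊕0⊕0⊕1⊕1⊕0⊕0⊕0⊕0⊕1⊕0⊕1 = 1
s4: b4⊕b5⊕b6⊕b7⊕b12⊕b13⊕b14⊕b15⊕b20⊕b21⊕b22⊕b23⊕b28⊕b29⊕b30⊕b31 = 1⊕0⊕0⊕1⊕1⊕0⊕0⊕1⊕0⊕1⊕0⊕0⊕0⊕1⊕0⊕1 = 1
s8: b8⊕b9⊕b10⊕b11⊕b12⊕b13⊕b14⊕b15⊕b24⊕b25⊕b26⊕b27⊕b28⊕b29⊕b30⊕b31 = 1⊕1⊕1⊕0⊕1⊕0⊕0⊕1⊕0⊕0⊕0⊕1⊕0⊕1⊕0⊕1 = 0
s16: b16⊕b17⊕b18⊕b19⊕b20⊕b21⊕b22⊕b23⊕b24⊕b25⊕b26⊕b27⊕b28⊕b29⊕b30⊕b31 = 0⊕1⊕1⊕0⊕0⊕1⊕0⊕0⊕0⊕0⊕0⊕1⊕0⊕1⊕0⊕1 = 0
Syndrome (s16...s1) = 00110 → position 6.
Overall parity (XOR of all 32 bits, including p0): 0⊕0⊕1⊕0⊕1⊕0⊕0⊕1⊕1⊕1⊕1⊕0⊕1⊕0⊕0⊕1⊕0⊕1⊕1⊕0⊕0⊕1⊕0⊕0⊕0⊕0⊕0⊕1⊕0⊕1⊕0⊕1 = 0
Overall=0, syndrome position=6 → double-bit error detected (uncorrectable).

double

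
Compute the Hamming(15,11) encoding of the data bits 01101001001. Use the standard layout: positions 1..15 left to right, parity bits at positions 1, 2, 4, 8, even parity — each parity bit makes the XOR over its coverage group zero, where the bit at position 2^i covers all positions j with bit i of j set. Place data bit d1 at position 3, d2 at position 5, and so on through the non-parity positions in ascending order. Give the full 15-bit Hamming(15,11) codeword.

100011011001001

Place data bits at non-power-of-two positions: b3=0, b5=1, b6=1, b7=0, b9=1, b10=0, b11=0, b12=1, b13=0, b14=0, b15=1.
p1 = XOR of data positions {3,5,7,9,11,13,15} = 0⊕1⊕0⊕1⊕0⊕0⊕1 = 1
p2 = XOR of data positions {3,6,7,10,11,14,15} = 0⊕1⊕0⊕0⊕0⊕0⊕1 = 0
p4 = XOR of data positions {5,6,7,12,13,14,15} = 1⊕1⊕0⊕1⊕0⊕0⊕1 = 0
p8 = XOR of data positions {9,10,11,12,13,14,15} = 1⊕0⊕0⊕1⊕0⊕0⊕1 = 1
Codeword b1..b15 = 100011011001001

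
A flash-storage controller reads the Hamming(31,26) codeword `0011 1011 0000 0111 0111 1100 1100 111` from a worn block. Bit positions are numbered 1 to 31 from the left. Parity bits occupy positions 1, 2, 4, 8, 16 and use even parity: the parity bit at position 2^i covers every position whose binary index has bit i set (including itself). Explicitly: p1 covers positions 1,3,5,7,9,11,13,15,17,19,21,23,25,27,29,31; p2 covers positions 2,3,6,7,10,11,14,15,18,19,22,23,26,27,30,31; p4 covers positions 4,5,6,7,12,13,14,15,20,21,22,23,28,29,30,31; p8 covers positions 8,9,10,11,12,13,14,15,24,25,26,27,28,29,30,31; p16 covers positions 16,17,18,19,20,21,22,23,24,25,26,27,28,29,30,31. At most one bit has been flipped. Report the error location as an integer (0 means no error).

s1: b1⊕b3⊕b5⊕b7⊕b9⊕b11⊕b13⊕b15⊕b17⊕b19⊕b21⊕b23⊕b25⊕b27⊕b29⊕b31 = 0⊕1⊕1⊕1⊕0⊕0⊕0⊕1⊕0⊕1⊕1⊕0⊕1⊕0⊕1⊕1 = 1
s2: b2⊕b3⊕b6⊕b7⊕b10⊕b11⊕b14⊕b15⊕b18⊕b19⊕b22⊕b23⊕b26⊕b27⊕b30⊕b31 = 0⊕1⊕0⊕1⊕0⊕0⊕1⊕1⊕1⊕1⊕1⊕0⊕1⊕0⊕1⊕1 = 0
s4: b4⊕b5⊕b6⊕b7⊕b12⊕b13⊕b14⊕b15⊕b20⊕b21⊕b22⊕b23⊕b28⊕b29⊕b30⊕b31 = 1⊕1⊕0⊕1⊕0⊕0⊕1⊕1⊕1⊕1⊕1⊕0⊕0⊕1⊕1⊕1 = 1
s8: b8⊕b9⊕b10⊕b11⊕b12⊕b13⊕b14⊕b15⊕b24⊕b25⊕b26⊕b27⊕b28⊕b29⊕b30⊕b31 = 1⊕0⊕0⊕0⊕0⊕0⊕1⊕1⊕0⊕1⊕1⊕0⊕0⊕1⊕1⊕1 = 0
s16: b16⊕b17⊕b18⊕b19⊕b20⊕b21⊕b22⊕b23⊕b24⊕b25⊕b26⊕b27⊕b28⊕b29⊕b30⊕b31 = 1⊕0⊕1⊕1⊕1⊕1⊕1⊕0⊕0⊕1⊕1⊕0⊕0⊕1⊕1⊕1 = 1
Syndrome (s16...s1) = 10101 → position 21.

21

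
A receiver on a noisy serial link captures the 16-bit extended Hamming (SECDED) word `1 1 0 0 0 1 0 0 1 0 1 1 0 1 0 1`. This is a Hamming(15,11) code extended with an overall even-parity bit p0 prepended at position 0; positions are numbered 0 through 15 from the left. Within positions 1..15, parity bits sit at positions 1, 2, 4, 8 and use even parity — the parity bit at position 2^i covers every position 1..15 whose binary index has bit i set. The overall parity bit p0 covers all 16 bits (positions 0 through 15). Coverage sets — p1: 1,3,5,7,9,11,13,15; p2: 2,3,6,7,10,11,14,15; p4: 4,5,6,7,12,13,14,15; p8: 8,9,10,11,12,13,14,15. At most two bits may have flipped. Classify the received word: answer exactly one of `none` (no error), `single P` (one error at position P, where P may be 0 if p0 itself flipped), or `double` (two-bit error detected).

s1: b1⊕b3⊕b5⊕b7⊕b9⊕b11⊕b13⊕b15 = 1⊕0⊕1⊕0⊕0⊕1⊕1⊕1 = 1
s2: b2⊕b3⊕b6⊕b7⊕b10⊕b11⊕b14⊕b15 = 0⊕0⊕0⊕0⊕1⊕1⊕0⊕1 = 1
s4: b4⊕b5⊕b6⊕b7⊕b12⊕b13⊕b14⊕b15 = 0⊕1⊕0⊕0⊕0⊕1⊕0⊕1 = 1
s8: b8⊕b9⊕b10⊕b11⊕b12⊕b13⊕b14⊕b15 = 1⊕0⊕1⊕1⊕0⊕1⊕0⊕1 = 1
Syndrome (s8...s1) = 1111 → position 15.
Overall parity (XOR of all 16 bits, including p0): 1⊕1⊕0⊕0⊕0⊕1⊕0⊕0⊕1⊕0⊕1⊕1⊕0⊕1⊕0⊕1 = 0
Overall=0, syndrome position=15 → double-bit error detected (uncorrectable).

double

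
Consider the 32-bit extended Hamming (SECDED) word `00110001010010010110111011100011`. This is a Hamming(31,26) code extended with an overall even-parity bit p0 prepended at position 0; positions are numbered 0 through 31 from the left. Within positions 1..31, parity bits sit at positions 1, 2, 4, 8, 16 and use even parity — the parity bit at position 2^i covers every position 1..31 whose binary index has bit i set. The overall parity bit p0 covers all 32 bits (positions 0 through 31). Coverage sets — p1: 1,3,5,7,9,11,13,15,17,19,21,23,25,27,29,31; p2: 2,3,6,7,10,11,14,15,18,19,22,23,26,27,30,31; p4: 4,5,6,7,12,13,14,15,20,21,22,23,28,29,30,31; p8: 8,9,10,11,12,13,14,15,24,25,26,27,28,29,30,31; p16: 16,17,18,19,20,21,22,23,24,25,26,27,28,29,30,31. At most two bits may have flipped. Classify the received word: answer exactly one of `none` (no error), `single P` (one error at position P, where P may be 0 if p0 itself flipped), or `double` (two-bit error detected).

s1: b1⊕b3⊕b5⊕b7⊕b9⊕b11⊕b13⊕b15⊕b17⊕b19⊕b21⊕b23⊕b25⊕b27⊕b29⊕b31 = 0⊕1⊕0⊕1⊕1⊕0⊕0⊕1⊕1⊕0⊕1⊕0⊕1⊕0⊕0⊕1 = 0
s2: b2⊕b3⊕b6⊕b7⊕b10⊕b11⊕b14⊕b15⊕b18⊕b19⊕b22⊕b23⊕b26⊕b27⊕b30⊕b31 = 1⊕1⊕0⊕1⊕0⊕0⊕0⊕1⊕1⊕0⊕1⊕0⊕1⊕0⊕1⊕1 = 1
s4: b4⊕b5⊕b6⊕b7⊕b12⊕b13⊕b14⊕b15⊕b20⊕b21⊕b22⊕b23⊕b28⊕b29⊕b30⊕b31 = 0⊕0⊕0⊕1⊕1⊕0⊕0⊕1⊕1⊕1⊕1⊕0⊕0⊕0⊕1⊕1 = 0
s8: b8⊕b9⊕b10⊕b11⊕b12⊕b13⊕b14⊕b15⊕b24⊕b25⊕b26⊕b27⊕b28⊕b29⊕b30⊕b31 = 0⊕1⊕0⊕0⊕1⊕0⊕0⊕1⊕1⊕1⊕1⊕0⊕0⊕0⊕1⊕1 = 0
s16: b16⊕b17⊕b18⊕b19⊕b20⊕b21⊕b22⊕b23⊕b24⊕b25⊕b26⊕b27⊕b28⊕b29⊕b30⊕b31 = 0⊕1⊕1⊕0⊕1⊕1⊕1⊕0⊕1⊕1⊕1⊕0⊕0⊕0⊕1⊕1 = 0
Syndrome (s16...s1) = 00010 → position 2.
Overall parity (XOR of all 32 bits, including p0): 0⊕0⊕1⊕1⊕0⊕0⊕0⊕1⊕0⊕1⊕0⊕0⊕1⊕0⊕0⊕1⊕0⊕1⊕1⊕0⊕1⊕1⊕1⊕0⊕1⊕1⊕1⊕0⊕0⊕0⊕1⊕1 = 0
Overall=0, syndrome position=2 → double-bit error detected (uncorrectable).

double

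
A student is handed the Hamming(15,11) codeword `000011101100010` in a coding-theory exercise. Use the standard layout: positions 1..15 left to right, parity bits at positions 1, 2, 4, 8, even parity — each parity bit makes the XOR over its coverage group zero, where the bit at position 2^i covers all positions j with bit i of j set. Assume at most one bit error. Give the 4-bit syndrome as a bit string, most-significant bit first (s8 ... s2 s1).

s1: b1⊕b3⊕b5⊕b7⊕b9⊕b11⊕b13⊕b15 = 0⊕0⊕1⊕1⊕1⊕0⊕0⊕0 = 1
s2: b2⊕b3⊕b6⊕b7⊕b10⊕b11⊕b14⊕b15 = 0⊕0⊕1⊕1⊕1⊕0⊕1⊕0 = 0
s4: b4⊕b5⊕b6⊕b7⊕b12⊕b13⊕b14⊕b15 = 0⊕1⊕1⊕1⊕0⊕0⊕1⊕0 = 0
s8: b8⊕b9⊕b10⊕b11⊕b12⊕b13⊕b14⊕b15 = 0⊕1⊕1⊕0⊕0⊕0⊕1⊕0 = 1
Syndrome (s8...s1) = 1001 → position 9.

1001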